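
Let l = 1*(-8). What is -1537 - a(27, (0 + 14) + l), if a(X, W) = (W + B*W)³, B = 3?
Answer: -15361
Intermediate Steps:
l = -8
a(X, W) = 64*W³ (a(X, W) = (W + 3*W)³ = (4*W)³ = 64*W³)
-1537 - a(27, (0 + 14) + l) = -1537 - 64*((0 + 14) - 8)³ = -1537 - 64*(14 - 8)³ = -1537 - 64*6³ = -1537 - 64*216 = -1537 - 1*13824 = -1537 - 13824 = -15361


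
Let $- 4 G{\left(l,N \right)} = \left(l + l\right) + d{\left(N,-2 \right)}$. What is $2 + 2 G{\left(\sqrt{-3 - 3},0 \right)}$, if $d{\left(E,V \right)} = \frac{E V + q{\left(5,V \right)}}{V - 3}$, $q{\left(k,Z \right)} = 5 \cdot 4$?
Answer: $4 - i \sqrt{6} \approx 4.0 - 2.4495 i$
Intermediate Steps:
$q{\left(k,Z \right)} = 20$
$d{\left(E,V \right)} = \frac{20 + E V}{-3 + V}$ ($d{\left(E,V \right)} = \frac{E V + 20}{V - 3} = \frac{20 + E V}{-3 + V}$)
$G{\left(l,N \right)} = 1 - \frac{l}{2} - \frac{N}{10}$ ($G{\left(l,N \right)} = - \frac{\left(l + l\right) + \frac{20 + N \left(-2\right)}{-3 - 2}}{4} = - \frac{2 l + \frac{20 - 2 N}{-5}}{4} = - \frac{2 l - \frac{20 - 2 N}{5}}{4} = - \frac{2 l + \left(-4 + \frac{2 N}{5}\right)}{4} = - \frac{-4 + 2 l + \frac{2 N}{5}}{4} = 1 - \frac{l}{2} - \frac{N}{10}$)
$2 + 2 G{\left(\sqrt{-3 - 3},0 \right)} = 2 + 2 \left(1 - \frac{\sqrt{-3 - 3}}{2} - 0\right) = 2 + 2 \left(1 - \frac{\sqrt{-6}}{2} + 0\right) = 2 + 2 \left(1 - \frac{i \sqrt{6}}{2} + 0\right) = 2 + 2 \left(1 - \frac{i \sqrt{6}}{2}\right) = 2 + \left(2 - i \sqrt{6}\right) = 4 - i \sqrt{6}$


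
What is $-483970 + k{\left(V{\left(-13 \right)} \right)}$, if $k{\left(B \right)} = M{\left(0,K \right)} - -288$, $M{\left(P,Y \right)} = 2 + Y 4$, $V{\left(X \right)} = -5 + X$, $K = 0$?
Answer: $-483680$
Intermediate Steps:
$M{\left(P,Y \right)} = 2 + 4 Y$
$k{\left(B \right)} = 290$ ($k{\left(B \right)} = \left(2 + 4 \cdot 0\right) - -288 = \left(2 + 0\right) + 288 = 2 + 288 = 290$)
$-483970 + k{\left(V{\left(-13 \right)} \right)} = -483970 + 290 = -483680$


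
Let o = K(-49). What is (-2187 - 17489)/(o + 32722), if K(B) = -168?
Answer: -9838/16277 ≈ -0.60441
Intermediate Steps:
o = -168
(-2187 - 17489)/(o + 32722) = (-2187 - 17489)/(-168 + 32722) = -19676/32554 = -19676*1/32554 = -9838/16277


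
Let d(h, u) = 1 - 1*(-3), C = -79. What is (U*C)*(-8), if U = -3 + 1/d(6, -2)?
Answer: -1738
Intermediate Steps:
d(h, u) = 4 (d(h, u) = 1 + 3 = 4)
U = -11/4 (U = -3 + 1/4 = -3 + ¼ = -11/4 ≈ -2.7500)
(U*C)*(-8) = -11/4*(-79)*(-8) = (869/4)*(-8) = -1738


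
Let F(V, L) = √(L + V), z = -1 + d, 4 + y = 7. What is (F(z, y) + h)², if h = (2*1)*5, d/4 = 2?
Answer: (10 + √10)² ≈ 173.25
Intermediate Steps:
d = 8 (d = 4*2 = 8)
y = 3 (y = -4 + 7 = 3)
z = 7 (z = -1 + 8 = 7)
h = 10 (h = 2*5 = 10)
(F(z, y) + h)² = (√(3 + 7) + 10)² = (√10 + 10)² = (10 + √10)²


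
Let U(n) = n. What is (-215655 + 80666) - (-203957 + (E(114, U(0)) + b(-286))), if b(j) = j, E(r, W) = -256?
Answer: 69510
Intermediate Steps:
(-215655 + 80666) - (-203957 + (E(114, U(0)) + b(-286))) = (-215655 + 80666) - (-203957 + (-256 - 286)) = -134989 - (-203957 - 542) = -134989 - 1*(-204499) = -134989 + 204499 = 69510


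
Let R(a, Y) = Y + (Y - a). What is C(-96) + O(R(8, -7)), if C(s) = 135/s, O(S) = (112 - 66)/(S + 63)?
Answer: -373/1312 ≈ -0.28430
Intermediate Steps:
R(a, Y) = -a + 2*Y
O(S) = 46/(63 + S)
C(-96) + O(R(8, -7)) = 135/(-96) + 46/(63 + (-1*8 + 2*(-7))) = 135*(-1/96) + 46/(63 + (-8 - 14)) = -45/32 + 46/(63 - 22) = -45/32 + 46/41 = -373/1312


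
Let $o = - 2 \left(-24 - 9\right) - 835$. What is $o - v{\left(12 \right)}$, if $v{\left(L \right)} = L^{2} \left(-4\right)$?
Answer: $-193$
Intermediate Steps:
$o = -769$ ($o = \left(-2\right) \left(-33\right) - 835 = 66 - 835 = -769$)
$v{\left(L \right)} = - 4 L^{2}$
$o - v{\left(12 \right)} = -769 - - 4 \cdot 12^{2} = -769 - \left(-4\right) 144 = -769 - -576 = -769 + 576 = -193$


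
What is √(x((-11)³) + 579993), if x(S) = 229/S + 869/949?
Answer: 3*√849735896158435/114829 ≈ 761.57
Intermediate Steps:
x(S) = 869/949 + 229/S (x(S) = 229/S + 869*(1/949) = 229/S + 869/949 = 869/949 + 229/S)
√(x((-11)³) + 579993) = √((869/949 + 229/((-11)³)) + 579993) = √((869/949 + 229/(-1331)) + 579993) = √((869/949 + 229*(-1/1331)) + 579993) = √((869/949 - 229/1331) + 579993) = √(939318/1263119 + 579993) = √(732601117485/1263119) = 3*√849735896158435/114829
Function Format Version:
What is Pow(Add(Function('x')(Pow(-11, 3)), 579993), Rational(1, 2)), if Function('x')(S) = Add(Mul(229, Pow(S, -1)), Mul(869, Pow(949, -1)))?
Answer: Mul(Rational(3, 114829), Pow(849735896158435, Rational(1, 2))) ≈ 761.57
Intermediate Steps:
Function('x')(S) = Add(Rational(869, 949), Mul(229, Pow(S, -1))) (Function('x')(S) = Add(Mul(229, Pow(S, -1)), Mul(869, Rational(1, 949))) = Add(Mul(229, Pow(S, -1)), Rational(869, 949)) = Add(Rational(869, 949), Mul(229, Pow(S, -1))))
Pow(Add(Function('x')(Pow(-11, 3)), 579993), Rational(1, 2)) = Pow(Add(Add(Rational(869, 949), Mul(229, Pow(Pow(-11, 3), -1))), 579993), Rational(1, 2)) = Pow(Add(Add(Rational(869, 949), Mul(229, Pow(-1331, -1))), 579993), Rational(1, 2)) = Pow(Add(Add(Rational(869, 949), Mul(229, Rational(-1, 1331))), 579993), Rational(1, 2)) = Pow(Add(Add(Rational(869, 949), Rational(-229, 1331)), 579993), Rational(1, 2)) = Pow(Add(Rational(939318, 1263119), 579993), Rational(1, 2)) = Pow(Rational(732601117485, 1263119), Rational(1, 2)) = Mul(Rational(3, 114829), Pow(849735896158435, Rational(1, 2)))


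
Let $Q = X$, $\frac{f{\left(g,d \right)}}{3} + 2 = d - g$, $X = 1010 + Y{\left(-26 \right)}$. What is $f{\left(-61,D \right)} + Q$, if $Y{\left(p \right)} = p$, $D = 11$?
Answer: $1194$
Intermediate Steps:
$X = 984$ ($X = 1010 - 26 = 984$)
$f{\left(g,d \right)} = -6 - 3 g + 3 d$ ($f{\left(g,d \right)} = -6 + 3 \left(d - g\right) = -6 + \left(- 3 g + 3 d\right) = -6 - 3 g + 3 d$)
$Q = 984$
$f{\left(-61,D \right)} + Q = \left(-6 - -183 + 3 \cdot 11\right) + 984 = \left(-6 + 183 + 33\right) + 984 = 210 + 984 = 1194$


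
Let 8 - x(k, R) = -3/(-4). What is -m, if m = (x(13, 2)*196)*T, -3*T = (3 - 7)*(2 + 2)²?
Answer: -90944/3 ≈ -30315.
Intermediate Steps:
x(k, R) = 29/4 (x(k, R) = 8 - (-3)/(-4) = 8 - (-3)*(-1)/4 = 8 - 1*¾ = 8 - ¾ = 29/4)
T = 64/3 (T = -(3 - 7)*(2 + 2)²/3 = -(-4)*4²/3 = -(-4)*16/3 = -⅓*(-64) = 64/3 ≈ 21.333)
m = 90944/3 (m = ((29/4)*196)*(64/3) = 1421*(64/3) = 90944/3 ≈ 30315.)
-m = -1*90944/3 = -90944/3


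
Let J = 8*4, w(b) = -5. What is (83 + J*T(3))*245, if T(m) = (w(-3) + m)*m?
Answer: -26705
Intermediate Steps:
J = 32
T(m) = m*(-5 + m) (T(m) = (-5 + m)*m = m*(-5 + m))
(83 + J*T(3))*245 = (83 + 32*(3*(-5 + 3)))*245 = (83 + 32*(3*(-2)))*245 = (83 + 32*(-6))*245 = (83 - 192)*245 = -109*245 = -26705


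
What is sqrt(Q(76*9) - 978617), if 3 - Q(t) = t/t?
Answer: 3*I*sqrt(108735) ≈ 989.25*I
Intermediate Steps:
Q(t) = 2 (Q(t) = 3 - t/t = 3 - 1*1 = 3 - 1 = 2)
sqrt(Q(76*9) - 978617) = sqrt(2 - 978617) = sqrt(-978615) = 3*I*sqrt(108735)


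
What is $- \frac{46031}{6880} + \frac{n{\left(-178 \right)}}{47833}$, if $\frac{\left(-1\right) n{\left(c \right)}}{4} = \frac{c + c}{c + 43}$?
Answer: $- \frac{11890116329}{1777091616} \approx -6.6908$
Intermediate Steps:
$n{\left(c \right)} = - \frac{8 c}{43 + c}$ ($n{\left(c \right)} = - 4 \frac{c + c}{c + 43} = - 4 \frac{2 c}{43 + c} = - \frac{8 c}{43 + c}$)
$- \frac{46031}{6880} + \frac{n{\left(-178 \right)}}{47833} = - \frac{46031}{6880} + \frac{\left(-8\right) \left(-178\right) \frac{1}{43 - 178}}{47833} = \left(-46031\right) \frac{1}{6880} + \left(-8\right) \left(-178\right) \frac{1}{-135} \cdot \frac{1}{47833} = - \frac{46031}{6880} + \left(-8\right) \left(-178\right) \left(- \frac{1}{135}\right) \frac{1}{47833} = - \frac{46031}{6880} - \frac{1424}{6457455} = - \frac{11890116329}{1777091616}$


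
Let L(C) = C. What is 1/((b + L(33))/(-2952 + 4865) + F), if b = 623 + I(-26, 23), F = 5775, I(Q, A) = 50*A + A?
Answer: 1913/11049404 ≈ 0.00017313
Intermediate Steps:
I(Q, A) = 51*A
b = 1796 (b = 623 + 51*23 = 623 + 1173 = 1796)
1/((b + L(33))/(-2952 + 4865) + F) = 1/((1796 + 33)/(-2952 + 4865) + 5775) = 1/(1829/1913 + 5775) = 1/(11049404/1913) = 1913/11049404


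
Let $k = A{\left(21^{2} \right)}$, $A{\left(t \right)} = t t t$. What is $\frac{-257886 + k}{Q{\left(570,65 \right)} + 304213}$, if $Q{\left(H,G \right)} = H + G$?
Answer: $\frac{9500915}{33872} \approx 280.49$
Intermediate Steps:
$A{\left(t \right)} = t^{3}$ ($A{\left(t \right)} = t^{2} t = t^{3}$)
$k = 85766121$ ($k = \left(21^{2}\right)^{3} = 441^{3} = 85766121$)
$Q{\left(H,G \right)} = G + H$
$\frac{-257886 + k}{Q{\left(570,65 \right)} + 304213} = \frac{-257886 + 85766121}{\left(65 + 570\right) + 304213} = \frac{85508235}{635 + 304213} = \frac{85508235}{304848} = 85508235 \cdot \frac{1}{304848} = \frac{9500915}{33872}$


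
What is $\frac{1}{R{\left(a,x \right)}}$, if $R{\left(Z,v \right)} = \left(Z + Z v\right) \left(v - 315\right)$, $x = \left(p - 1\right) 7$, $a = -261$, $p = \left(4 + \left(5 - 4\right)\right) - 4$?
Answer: $\frac{1}{82215} \approx 1.2163 \cdot 10^{-5}$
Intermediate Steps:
$p = 1$ ($p = \left(4 + \left(5 - 4\right)\right) - 4 = \left(4 + 1\right) - 4 = 5 - 4 = 1$)
$x = 0$ ($x = \left(1 - 1\right) 7 = 0 \cdot 7 = 0$)
$R{\left(Z,v \right)} = \left(-315 + v\right) \left(Z + Z v\right)$ ($R{\left(Z,v \right)} = \left(Z + Z v\right) \left(-315 + v\right) = \left(-315 + v\right) \left(Z + Z v\right)$)
$\frac{1}{R{\left(a,x \right)}} = \frac{1}{\left(-261\right) \left(-315 + 0^{2} - 0\right)} = \frac{1}{\left(-261\right) \left(-315 + 0 + 0\right)} = \frac{1}{\left(-261\right) \left(-315\right)} = \frac{1}{82215}$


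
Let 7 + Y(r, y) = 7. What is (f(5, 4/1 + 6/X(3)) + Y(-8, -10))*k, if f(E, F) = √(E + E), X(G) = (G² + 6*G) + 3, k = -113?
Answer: -113*√10 ≈ -357.34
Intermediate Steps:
X(G) = 3 + G² + 6*G
Y(r, y) = 0 (Y(r, y) = -7 + 7 = 0)
f(E, F) = √2*√E (f(E, F) = √(2*E) = √2*√E)
(f(5, 4/1 + 6/X(3)) + Y(-8, -10))*k = (√2*√5 + 0)*(-113) = (√10 + 0)*(-113) = √10*(-113) = -113*√10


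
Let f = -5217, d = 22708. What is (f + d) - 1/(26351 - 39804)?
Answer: 235306424/13453 ≈ 17491.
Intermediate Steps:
(f + d) - 1/(26351 - 39804) = (-5217 + 22708) - 1/(26351 - 39804) = 17491 - 1/(-13453) = 17491 - 1*(-1/13453) = 17491 + 1/13453 = 235306424/13453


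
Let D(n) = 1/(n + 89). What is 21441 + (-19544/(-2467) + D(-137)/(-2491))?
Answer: 6326879862355/294974256 ≈ 21449.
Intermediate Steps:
D(n) = 1/(89 + n)
21441 + (-19544/(-2467) + D(-137)/(-2491)) = 21441 + (-19544/(-2467) + 1/((89 - 137)*(-2491))) = 21441 + (-19544*(-1/2467) - 1/2491/(-48)) = 21441 + (19544/2467 - 1/48*(-1/2491)) = 21441 + (19544/2467 + 1/119568) = 21441 + 2336839459/294974256 = 6326879862355/294974256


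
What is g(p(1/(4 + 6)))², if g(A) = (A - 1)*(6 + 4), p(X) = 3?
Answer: 400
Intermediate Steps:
g(A) = -10 + 10*A (g(A) = (-1 + A)*10 = -10 + 10*A)
g(p(1/(4 + 6)))² = (-10 + 10*3)² = (-10 + 30)² = 20² = 400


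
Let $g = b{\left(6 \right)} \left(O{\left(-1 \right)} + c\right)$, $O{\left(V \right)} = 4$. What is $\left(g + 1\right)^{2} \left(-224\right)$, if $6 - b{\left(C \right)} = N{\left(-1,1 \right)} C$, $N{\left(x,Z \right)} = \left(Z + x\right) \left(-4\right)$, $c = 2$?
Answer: $-306656$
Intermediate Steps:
$N{\left(x,Z \right)} = - 4 Z - 4 x$
$b{\left(C \right)} = 6$ ($b{\left(C \right)} = 6 - \left(\left(-4\right) 1 - -4\right) C = 6 - \left(-4 + 4\right) C = 6 - 0 C = 6 - 0 = 6 + 0 = 6$)
$g = 36$ ($g = 6 \left(4 + 2\right) = 6 \cdot 6 = 36$)
$\left(g + 1\right)^{2} \left(-224\right) = \left(36 + 1\right)^{2} \left(-224\right) = 37^{2} \left(-224\right) = 1369 \left(-224\right) = -306656$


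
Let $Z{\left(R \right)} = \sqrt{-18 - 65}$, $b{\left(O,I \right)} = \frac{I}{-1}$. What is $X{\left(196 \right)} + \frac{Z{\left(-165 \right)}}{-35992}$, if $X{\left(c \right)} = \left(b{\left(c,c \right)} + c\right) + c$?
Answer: $196 - \frac{i \sqrt{83}}{35992} \approx 196.0 - 0.00025312 i$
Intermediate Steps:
$b{\left(O,I \right)} = - I$ ($b{\left(O,I \right)} = I \left(-1\right) = - I$)
$X{\left(c \right)} = c$ ($X{\left(c \right)} = \left(- c + c\right) + c = 0 + c = c$)
$Z{\left(R \right)} = i \sqrt{83}$ ($Z{\left(R \right)} = \sqrt{-83} = i \sqrt{83}$)
$X{\left(196 \right)} + \frac{Z{\left(-165 \right)}}{-35992} = 196 + \frac{i \sqrt{83}}{-35992} = 196 + i \sqrt{83} \left(- \frac{1}{35992}\right) = 196 - \frac{i \sqrt{83}}{35992}$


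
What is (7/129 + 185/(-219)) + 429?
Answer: 4032449/9417 ≈ 428.21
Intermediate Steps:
(7/129 + 185/(-219)) + 429 = (7*(1/129) + 185*(-1/219)) + 429 = (7/129 - 185/219) + 429 = -7444/9417 + 429 = 4032449/9417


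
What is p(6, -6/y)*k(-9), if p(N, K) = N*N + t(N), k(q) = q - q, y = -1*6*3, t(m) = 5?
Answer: 0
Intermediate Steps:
y = -18 (y = -6*3 = -18)
k(q) = 0
p(N, K) = 5 + N² (p(N, K) = N*N + 5 = N² + 5 = 5 + N²)
p(6, -6/y)*k(-9) = (5 + 6²)*0 = (5 + 36)*0 = 41*0 = 0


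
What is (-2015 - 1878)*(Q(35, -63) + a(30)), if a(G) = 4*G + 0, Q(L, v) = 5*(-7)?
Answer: -330905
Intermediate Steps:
Q(L, v) = -35
a(G) = 4*G
(-2015 - 1878)*(Q(35, -63) + a(30)) = (-2015 - 1878)*(-35 + 4*30) = -3893*(-35 + 120) = -3893*85 = -330905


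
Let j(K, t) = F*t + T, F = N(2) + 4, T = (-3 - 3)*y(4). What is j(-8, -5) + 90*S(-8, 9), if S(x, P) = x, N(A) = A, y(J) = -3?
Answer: -732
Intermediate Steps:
T = 18 (T = (-3 - 3)*(-3) = -6*(-3) = 18)
F = 6 (F = 2 + 4 = 6)
j(K, t) = 18 + 6*t (j(K, t) = 6*t + 18 = 18 + 6*t)
j(-8, -5) + 90*S(-8, 9) = (18 + 6*(-5)) + 90*(-8) = (18 - 30) - 720 = -12 - 720 = -732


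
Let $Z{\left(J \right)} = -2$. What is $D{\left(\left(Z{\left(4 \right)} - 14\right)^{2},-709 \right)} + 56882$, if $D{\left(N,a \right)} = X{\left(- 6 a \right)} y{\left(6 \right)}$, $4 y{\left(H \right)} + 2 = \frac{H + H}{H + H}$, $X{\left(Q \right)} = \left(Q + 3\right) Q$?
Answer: $- \frac{8940875}{2} \approx -4.4704 \cdot 10^{6}$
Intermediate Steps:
$X{\left(Q \right)} = Q \left(3 + Q\right)$ ($X{\left(Q \right)} = \left(3 + Q\right) Q = Q \left(3 + Q\right)$)
$y{\left(H \right)} = - \frac{1}{4}$ ($y{\left(H \right)} = - \frac{1}{2} + \frac{\left(H + H\right) \frac{1}{H + H}}{4} = - \frac{1}{2} + \frac{2 H \frac{1}{2 H}}{4} = - \frac{1}{2} + \frac{1}{4} \cdot 1 = - \frac{1}{2} + \frac{1}{4} = - \frac{1}{4}$)
$D{\left(N,a \right)} = \frac{3 a \left(3 - 6 a\right)}{2}$ ($D{\left(N,a \right)} = - 6 a \left(3 - 6 a\right) \left(- \frac{1}{4}\right) = \frac{3 a \left(3 - 6 a\right)}{2}$)
$D{\left(\left(Z{\left(4 \right)} - 14\right)^{2},-709 \right)} + 56882 = \frac{9}{2} \left(-709\right) \left(1 - -1418\right) + 56882 = \frac{9}{2} \left(-709\right) \left(1 + 1418\right) + 56882 = \frac{9}{2} \left(-709\right) 1419 + 56882 = - \frac{9054639}{2} + 56882 = - \frac{8940875}{2}$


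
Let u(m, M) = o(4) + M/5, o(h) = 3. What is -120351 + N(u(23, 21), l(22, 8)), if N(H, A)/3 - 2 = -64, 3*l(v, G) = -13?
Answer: -120537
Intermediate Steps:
l(v, G) = -13/3 (l(v, G) = (1/3)*(-13) = -13/3)
u(m, M) = 3 + M/5
N(H, A) = -186 (N(H, A) = 6 + 3*(-64) = 6 - 192 = -186)
-120351 + N(u(23, 21), l(22, 8)) = -120351 - 186 = -120537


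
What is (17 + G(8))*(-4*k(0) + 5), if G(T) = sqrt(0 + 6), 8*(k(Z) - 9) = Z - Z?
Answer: -527 - 31*sqrt(6) ≈ -602.93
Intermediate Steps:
k(Z) = 9 (k(Z) = 9 + (Z - Z)/8 = 9 + (1/8)*0 = 9 + 0 = 9)
G(T) = sqrt(6)
(17 + G(8))*(-4*k(0) + 5) = (17 + sqrt(6))*(-4*9 + 5) = (17 + sqrt(6))*(-36 + 5) = (17 + sqrt(6))*(-31) = -527 - 31*sqrt(6)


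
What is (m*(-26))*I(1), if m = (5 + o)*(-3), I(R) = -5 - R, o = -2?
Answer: -1404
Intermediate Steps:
m = -9 (m = (5 - 2)*(-3) = 3*(-3) = -9)
(m*(-26))*I(1) = (-9*(-26))*(-5 - 1*1) = 234*(-5 - 1) = 234*(-6) = -1404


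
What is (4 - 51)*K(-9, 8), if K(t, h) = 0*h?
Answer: 0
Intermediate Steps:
K(t, h) = 0
(4 - 51)*K(-9, 8) = (4 - 51)*0 = -47*0 = 0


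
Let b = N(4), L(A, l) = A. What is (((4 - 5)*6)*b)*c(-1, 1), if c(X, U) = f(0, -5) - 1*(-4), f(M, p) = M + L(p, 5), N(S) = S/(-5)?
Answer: -24/5 ≈ -4.8000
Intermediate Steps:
N(S) = -S/5 (N(S) = S*(-1/5) = -S/5)
f(M, p) = M + p
b = -4/5 (b = -1/5*4 = -4/5 ≈ -0.80000)
c(X, U) = -1 (c(X, U) = (0 - 5) - 1*(-4) = -5 + 4 = -1)
(((4 - 5)*6)*b)*c(-1, 1) = (((4 - 5)*6)*(-4/5))*(-1) = (-1*6*(-4/5))*(-1) = -6*(-4/5)*(-1) = (24/5)*(-1) = -24/5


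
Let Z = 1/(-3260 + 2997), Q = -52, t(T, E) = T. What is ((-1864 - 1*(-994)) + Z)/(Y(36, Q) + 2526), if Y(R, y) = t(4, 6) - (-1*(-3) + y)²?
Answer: -228811/33927 ≈ -6.7442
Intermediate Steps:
Y(R, y) = 4 - (3 + y)² (Y(R, y) = 4 - (-1*(-3) + y)² = 4 - (3 + y)²)
Z = -1/263 (Z = 1/(-263) = -1/263 ≈ -0.0038023)
((-1864 - 1*(-994)) + Z)/(Y(36, Q) + 2526) = ((-1864 - 1*(-994)) - 1/263)/((4 - (3 - 52)²) + 2526) = ((-1864 + 994) - 1/263)/((4 - 1*(-49)²) + 2526) = (-870 - 1/263)/((4 - 1*2401) + 2526) = -228811/(263*((4 - 2401) + 2526)) = -228811/(263*(-2397 + 2526)) = -228811/263/129 = -228811/263*1/129 = -228811/33927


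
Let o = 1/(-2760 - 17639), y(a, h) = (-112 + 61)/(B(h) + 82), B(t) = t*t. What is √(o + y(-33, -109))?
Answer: 2*I*√64199775923486/244033237 ≈ 0.065667*I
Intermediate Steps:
B(t) = t²
y(a, h) = -51/(82 + h²) (y(a, h) = (-112 + 61)/(h² + 82) = -51/(82 + h²))
o = -1/20399 (o = 1/(-20399) = -1/20399 ≈ -4.9022e-5)
√(o + y(-33, -109)) = √(-1/20399 - 51/(82 + (-109)²)) = √(-1/20399 - 51/(82 + 11881)) = √(-1/20399 - 51/11963) = √(-1052312/244033237) = 2*I*√64199775923486/244033237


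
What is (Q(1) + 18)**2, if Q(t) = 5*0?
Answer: 324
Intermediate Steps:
Q(t) = 0
(Q(1) + 18)**2 = (0 + 18)**2 = 18**2 = 324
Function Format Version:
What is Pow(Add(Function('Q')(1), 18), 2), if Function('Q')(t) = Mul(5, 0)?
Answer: 324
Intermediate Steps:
Function('Q')(t) = 0
Pow(Add(Function('Q')(1), 18), 2) = Pow(Add(0, 18), 2) = Pow(18, 2) = 324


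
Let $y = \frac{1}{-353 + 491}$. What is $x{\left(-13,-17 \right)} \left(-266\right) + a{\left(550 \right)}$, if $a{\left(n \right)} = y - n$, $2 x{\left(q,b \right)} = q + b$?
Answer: $\frac{474721}{138} \approx 3440.0$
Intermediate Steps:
$x{\left(q,b \right)} = \frac{b}{2} + \frac{q}{2}$ ($x{\left(q,b \right)} = \frac{q + b}{2} = \frac{b + q}{2} = \frac{b}{2} + \frac{q}{2}$)
$y = \frac{1}{138} \approx 0.0072464$
$a{\left(n \right)} = \frac{1}{138} - n$
$x{\left(-13,-17 \right)} \left(-266\right) + a{\left(550 \right)} = \left(\frac{1}{2} \left(-17\right) + \frac{1}{2} \left(-13\right)\right) \left(-266\right) + \left(\frac{1}{138} - 550\right) = \left(- \frac{17}{2} - \frac{13}{2}\right) \left(-266\right) + \left(\frac{1}{138} - 550\right) = \left(-15\right) \left(-266\right) - \frac{75899}{138} = 3990 - \frac{75899}{138} = \frac{474721}{138}$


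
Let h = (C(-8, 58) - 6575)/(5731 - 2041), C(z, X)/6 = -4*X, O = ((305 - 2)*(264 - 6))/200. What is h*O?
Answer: -34600681/41000 ≈ -843.92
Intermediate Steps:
O = 39087/100 (O = (303*258)*(1/200) = 78174*(1/200) = 39087/100 ≈ 390.87)
C(z, X) = -24*X (C(z, X) = 6*(-4*X) = -24*X)
h = -7967/3690 (h = (-24*58 - 6575)/(5731 - 2041) = (-1392 - 6575)/3690 = -7967*1/3690 = -7967/3690 ≈ -2.1591)
h*O = -7967/3690*39087/100 = -34600681/41000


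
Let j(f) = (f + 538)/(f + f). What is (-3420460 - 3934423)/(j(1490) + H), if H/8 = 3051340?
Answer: -5479387835/18185986907 ≈ -0.30130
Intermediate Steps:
H = 24410720 (H = 8*3051340 = 24410720)
j(f) = (538 + f)/(2*f) (j(f) = (538 + f)/((2*f)) = (538 + f)*(1/(2*f)) = (538 + f)/(2*f))
(-3420460 - 3934423)/(j(1490) + H) = (-3420460 - 3934423)/((1/2)*(538 + 1490)/1490 + 24410720) = -7354883/((1/2)*(1/1490)*2028 + 24410720) = -7354883/(507/745 + 24410720) = -7354883/18185986907/745 = -7354883*745/18185986907 = -5479387835/18185986907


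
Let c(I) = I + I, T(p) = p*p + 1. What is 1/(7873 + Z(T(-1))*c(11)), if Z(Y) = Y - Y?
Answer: 1/7873 ≈ 0.00012702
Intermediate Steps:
T(p) = 1 + p² (T(p) = p² + 1 = 1 + p²)
c(I) = 2*I
Z(Y) = 0
1/(7873 + Z(T(-1))*c(11)) = 1/(7873 + 0*(2*11)) = 1/(7873 + 0*22) = 1/(7873 + 0) = 1/7873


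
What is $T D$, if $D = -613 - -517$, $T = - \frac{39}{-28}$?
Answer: $- \frac{936}{7} \approx -133.71$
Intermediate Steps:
$T = \frac{39}{28}$ ($T = \left(-39\right) \left(- \frac{1}{28}\right) = \frac{39}{28} \approx 1.3929$)
$D = -96$ ($D = -613 + 517 = -96$)
$T D = \frac{39}{28} \left(-96\right) = - \frac{936}{7}$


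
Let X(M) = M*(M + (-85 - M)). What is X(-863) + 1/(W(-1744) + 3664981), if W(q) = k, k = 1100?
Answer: 268925371756/3666081 ≈ 73355.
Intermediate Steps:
W(q) = 1100
X(M) = -85*M (X(M) = M*(-85) = -85*M)
X(-863) + 1/(W(-1744) + 3664981) = -85*(-863) + 1/(1100 + 3664981) = 73355 + 1/3666081 = 268925371756/3666081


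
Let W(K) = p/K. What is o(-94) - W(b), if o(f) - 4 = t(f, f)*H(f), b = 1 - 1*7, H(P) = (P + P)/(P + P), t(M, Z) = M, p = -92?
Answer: -316/3 ≈ -105.33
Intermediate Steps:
H(P) = 1 (H(P) = (2*P)/((2*P)) = (2*P)*(1/(2*P)) = 1)
b = -6 (b = 1 - 7 = -6)
W(K) = -92/K
o(f) = 4 + f (o(f) = 4 + f*1 = 4 + f)
o(-94) - W(b) = (4 - 94) - (-92)/(-6) = -90 - (-92)*(-1)/6 = -90 - 1*46/3 = -90 - 46/3 = -316/3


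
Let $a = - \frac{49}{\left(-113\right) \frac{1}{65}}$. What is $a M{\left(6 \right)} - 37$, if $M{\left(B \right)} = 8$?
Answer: $\frac{21299}{113} \approx 188.49$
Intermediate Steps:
$a = \frac{3185}{113}$ ($a = - \frac{49}{\left(-113\right) \frac{1}{65}} = - \frac{49}{- \frac{113}{65}} = \left(-49\right) \left(- \frac{65}{113}\right) = \frac{3185}{113} \approx 28.186$)
$a M{\left(6 \right)} - 37 = \frac{3185}{113} \cdot 8 - 37 = \frac{25480}{113} - 37 = \frac{21299}{113}$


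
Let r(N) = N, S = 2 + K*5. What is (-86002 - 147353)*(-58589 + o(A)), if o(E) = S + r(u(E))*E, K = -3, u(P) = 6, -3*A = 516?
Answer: 13915892070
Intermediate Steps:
A = -172 (A = -1/3*516 = -172)
S = -13 (S = 2 - 3*5 = 2 - 15 = -13)
o(E) = -13 + 6*E
(-86002 - 147353)*(-58589 + o(A)) = (-86002 - 147353)*(-58589 + (-13 + 6*(-172))) = -233355*(-58589 + (-13 - 1032)) = -233355*(-58589 - 1045) = -233355*(-59634) = 13915892070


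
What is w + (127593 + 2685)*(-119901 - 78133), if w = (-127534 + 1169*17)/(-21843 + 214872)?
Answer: -1660015520357923/64343 ≈ -2.5799e+10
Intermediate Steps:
w = -35887/64343 (w = (-127534 + 19873)/193029 = -107661*1/193029 = -35887/64343 ≈ -0.55774)
w + (127593 + 2685)*(-119901 - 78133) = -35887/64343 + (127593 + 2685)*(-119901 - 78133) = -35887/64343 + 130278*(-198034) = -35887/64343 - 25799473452 = -1660015520357923/64343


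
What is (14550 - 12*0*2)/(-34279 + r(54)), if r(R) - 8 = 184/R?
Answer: -15714/37009 ≈ -0.42460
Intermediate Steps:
r(R) = 8 + 184/R
(14550 - 12*0*2)/(-34279 + r(54)) = (14550 - 12*0*2)/(-34279 + (8 + 184/54)) = (14550 + 0*2)/(-34279 + (8 + 184*(1/54))) = (14550 + 0)/(-34279 + (8 + 92/27)) = 14550/(-34279 + 308/27) = 14550/(-925225/27) = 14550*(-27/925225) = -15714/37009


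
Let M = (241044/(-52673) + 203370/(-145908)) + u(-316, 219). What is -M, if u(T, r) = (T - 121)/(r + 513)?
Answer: 1026233601247/156270045708 ≈ 6.5671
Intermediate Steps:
u(T, r) = (-121 + T)/(513 + r)
M = -1026233601247/156270045708 (M = (241044/(-52673) + 203370/(-145908)) + (-121 - 316)/(513 + 219) = (241044*(-1/52673) + 203370*(-1/145908)) - 437/732 = (-241044/52673 - 33895/24318) + (1/732)*(-437) = -7647059327/1280902014 - 437/732 = -1026233601247/156270045708 ≈ -6.5671)
-M = -1*(-1026233601247/156270045708) = 1026233601247/156270045708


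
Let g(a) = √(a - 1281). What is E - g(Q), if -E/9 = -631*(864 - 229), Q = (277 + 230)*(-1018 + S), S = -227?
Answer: 3606165 - 4*I*√39531 ≈ 3.6062e+6 - 795.3*I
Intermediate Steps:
Q = -631215 (Q = (277 + 230)*(-1018 - 227) = 507*(-1245) = -631215)
g(a) = √(-1281 + a)
E = 3606165 (E = -(-5679)*(864 - 229) = -(-5679)*635 = -9*(-400685) = 3606165)
E - g(Q) = 3606165 - √(-1281 - 631215) = 3606165 - √(-632496) = 3606165 - 4*I*√39531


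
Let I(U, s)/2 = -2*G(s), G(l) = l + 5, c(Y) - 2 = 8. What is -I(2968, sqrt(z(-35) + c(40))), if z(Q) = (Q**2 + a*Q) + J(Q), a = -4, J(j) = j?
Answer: 20 + 8*sqrt(335) ≈ 166.42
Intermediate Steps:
c(Y) = 10 (c(Y) = 2 + 8 = 10)
z(Q) = Q**2 - 3*Q (z(Q) = (Q**2 - 4*Q) + Q = Q**2 - 3*Q)
G(l) = 5 + l
I(U, s) = -20 - 4*s (I(U, s) = 2*(-2*(5 + s)) = 2*(-10 - 2*s) = -20 - 4*s)
-I(2968, sqrt(z(-35) + c(40))) = -(-20 - 4*sqrt(-35*(-3 - 35) + 10)) = -(-20 - 4*sqrt(-35*(-38) + 10)) = -(-20 - 4*sqrt(1330 + 10)) = -(-20 - 8*sqrt(335)) = 20 + 8*sqrt(335)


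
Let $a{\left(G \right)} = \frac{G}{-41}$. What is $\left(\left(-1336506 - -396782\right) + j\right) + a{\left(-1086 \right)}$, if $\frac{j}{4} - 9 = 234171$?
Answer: $- \frac{122078}{41} \approx -2977.5$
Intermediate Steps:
$j = 936720$ ($j = 36 + 4 \cdot 234171 = 36 + 936684 = 936720$)
$a{\left(G \right)} = - \frac{G}{41}$ ($a{\left(G \right)} = G \left(- \frac{1}{41}\right) = - \frac{G}{41}$)
$\left(\left(-1336506 - -396782\right) + j\right) + a{\left(-1086 \right)} = \left(\left(-1336506 - -396782\right) + 936720\right) - - \frac{1086}{41} = \left(\left(-1336506 + 396782\right) + 936720\right) + \frac{1086}{41} = \left(-939724 + 936720\right) + \frac{1086}{41} = -3004 + \frac{1086}{41} = - \frac{122078}{41}$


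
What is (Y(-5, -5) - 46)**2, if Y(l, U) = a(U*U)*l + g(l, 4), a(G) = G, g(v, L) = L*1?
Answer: 27889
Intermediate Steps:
g(v, L) = L
Y(l, U) = 4 + l*U**2 (Y(l, U) = (U*U)*l + 4 = U**2*l + 4 = l*U**2 + 4 = 4 + l*U**2)
(Y(-5, -5) - 46)**2 = ((4 - 5*(-5)**2) - 46)**2 = ((4 - 5*25) - 46)**2 = ((4 - 125) - 46)**2 = (-121 - 46)**2 = (-167)**2 = 27889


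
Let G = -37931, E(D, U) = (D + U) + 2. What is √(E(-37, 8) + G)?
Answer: I*√37958 ≈ 194.83*I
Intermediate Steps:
E(D, U) = 2 + D + U
√(E(-37, 8) + G) = √((2 - 37 + 8) - 37931) = √(-27 - 37931) = √(-37958) = I*√37958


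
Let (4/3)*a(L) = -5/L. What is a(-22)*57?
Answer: 855/88 ≈ 9.7159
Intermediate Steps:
a(L) = -15/(4*L) (a(L) = 3*(-5/L)/4 = -15/(4*L))
a(-22)*57 = -15/4/(-22)*57 = -15/4*(-1/22)*57 = (15/88)*57 = 855/88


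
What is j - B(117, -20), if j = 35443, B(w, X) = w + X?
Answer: 35346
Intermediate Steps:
B(w, X) = X + w
j - B(117, -20) = 35443 - (-20 + 117) = 35443 - 1*97 = 35443 - 97 = 35346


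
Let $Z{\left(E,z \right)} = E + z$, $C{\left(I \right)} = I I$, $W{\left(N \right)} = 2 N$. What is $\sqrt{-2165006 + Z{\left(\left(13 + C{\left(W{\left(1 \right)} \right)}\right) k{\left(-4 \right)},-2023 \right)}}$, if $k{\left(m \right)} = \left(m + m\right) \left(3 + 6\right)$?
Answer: $3 i \sqrt{240917} \approx 1472.5 i$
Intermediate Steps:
$C{\left(I \right)} = I^{2}$
$k{\left(m \right)} = 18 m$ ($k{\left(m \right)} = 2 m 9 = 18 m$)
$\sqrt{-2165006 + Z{\left(\left(13 + C{\left(W{\left(1 \right)} \right)}\right) k{\left(-4 \right)},-2023 \right)}} = \sqrt{-2165006 - \left(2023 - \left(13 + \left(2 \cdot 1\right)^{2}\right) 18 \left(-4\right)\right)} = \sqrt{-2165006 - \left(2023 - \left(13 + 2^{2}\right) \left(-72\right)\right)} = \sqrt{-2165006 - \left(2023 - \left(13 + 4\right) \left(-72\right)\right)} = \sqrt{-2165006 + \left(17 \left(-72\right) - 2023\right)} = \sqrt{-2165006 - 3247} = \sqrt{-2168253} = 3 i \sqrt{240917}$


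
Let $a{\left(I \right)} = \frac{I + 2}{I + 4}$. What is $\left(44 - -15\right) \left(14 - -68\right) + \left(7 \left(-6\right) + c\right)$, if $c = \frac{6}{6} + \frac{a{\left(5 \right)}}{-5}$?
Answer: $\frac{215858}{45} \approx 4796.8$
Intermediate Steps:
$a{\left(I \right)} = \frac{2 + I}{4 + I}$
$c = \frac{38}{45}$ ($c = \frac{6}{6} + \frac{\frac{1}{4 + 5} \left(2 + 5\right)}{-5} = 6 \cdot \frac{1}{6} + \frac{1}{9} \cdot 7 \left(- \frac{1}{5}\right) = 1 + \frac{1}{9} \cdot 7 \left(- \frac{1}{5}\right) = 1 + \frac{7}{9} \left(- \frac{1}{5}\right) = 1 - \frac{7}{45} = \frac{38}{45} \approx 0.84444$)
$\left(44 - -15\right) \left(14 - -68\right) + \left(7 \left(-6\right) + c\right) = \left(44 - -15\right) \left(14 - -68\right) + \left(7 \left(-6\right) + \frac{38}{45}\right) = \left(44 + 15\right) \left(14 + 68\right) + \left(-42 + \frac{38}{45}\right) = 59 \cdot 82 - \frac{1852}{45} = 4838 - \frac{1852}{45} = \frac{215858}{45}$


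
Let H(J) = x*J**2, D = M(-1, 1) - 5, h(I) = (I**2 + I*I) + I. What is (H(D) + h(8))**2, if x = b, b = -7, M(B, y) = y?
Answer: 576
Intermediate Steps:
h(I) = I + 2*I**2 (h(I) = (I**2 + I**2) + I = 2*I**2 + I = I + 2*I**2)
x = -7
D = -4 (D = 1 - 5 = -4)
H(J) = -7*J**2
(H(D) + h(8))**2 = (-7*(-4)**2 + 8*(1 + 2*8))**2 = (-7*16 + 8*(1 + 16))**2 = (-112 + 8*17)**2 = (-112 + 136)**2 = 24**2 = 576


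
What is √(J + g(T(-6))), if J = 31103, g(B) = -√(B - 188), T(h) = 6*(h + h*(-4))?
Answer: √(31103 - 4*I*√5) ≈ 176.36 - 0.025*I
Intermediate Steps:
T(h) = -18*h (T(h) = 6*(h - 4*h) = 6*(-3*h) = -18*h)
g(B) = -√(-188 + B)
√(J + g(T(-6))) = √(31103 - √(-188 - 18*(-6))) = √(31103 - √(-188 + 108)) = √(31103 - √(-80)) = √(31103 - 4*I*√5)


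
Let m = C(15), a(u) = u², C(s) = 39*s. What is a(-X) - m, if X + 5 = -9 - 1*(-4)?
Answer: -485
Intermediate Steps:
X = -10 (X = -5 + (-9 - 1*(-4)) = -5 + (-9 + 4) = -5 - 5 = -10)
m = 585 (m = 39*15 = 585)
a(-X) - m = (-1*(-10))² - 1*585 = 10² - 585 = 100 - 585 = -485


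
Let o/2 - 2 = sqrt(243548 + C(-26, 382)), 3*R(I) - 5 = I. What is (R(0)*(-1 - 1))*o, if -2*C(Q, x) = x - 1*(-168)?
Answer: -40/3 - 20*sqrt(243273)/3 ≈ -3301.5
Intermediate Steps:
C(Q, x) = -84 - x/2 (C(Q, x) = -(x - 1*(-168))/2 = -(x + 168)/2 = -(168 + x)/2 = -84 - x/2)
R(I) = 5/3 + I/3
o = 4 + 2*sqrt(243273) (o = 4 + 2*sqrt(243548 + (-84 - 1/2*382)) = 4 + 2*sqrt(243548 + (-84 - 191)) = 4 + 2*sqrt(243548 - 275) = 4 + 2*sqrt(243273) ≈ 990.45)
(R(0)*(-1 - 1))*o = ((5/3 + (1/3)*0)*(-1 - 1))*(4 + 2*sqrt(243273)) = ((5/3 + 0)*(-2))*(4 + 2*sqrt(243273)) = ((5/3)*(-2))*(4 + 2*sqrt(243273)) = -10*(4 + 2*sqrt(243273))/3 = -40/3 - 20*sqrt(243273)/3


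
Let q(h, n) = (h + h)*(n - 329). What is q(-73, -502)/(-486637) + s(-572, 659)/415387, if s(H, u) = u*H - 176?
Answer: -233919735150/202142683519 ≈ -1.1572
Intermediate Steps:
q(h, n) = 2*h*(-329 + n) (q(h, n) = (2*h)*(-329 + n) = 2*h*(-329 + n))
s(H, u) = -176 + H*u (s(H, u) = H*u - 176 = -176 + H*u)
q(-73, -502)/(-486637) + s(-572, 659)/415387 = (2*(-73)*(-329 - 502))/(-486637) + (-176 - 572*659)/415387 = (2*(-73)*(-831))*(-1/486637) + (-176 - 376948)*(1/415387) = 121326*(-1/486637) - 377124*1/415387 = -121326/486637 - 377124/415387 = -233919735150/202142683519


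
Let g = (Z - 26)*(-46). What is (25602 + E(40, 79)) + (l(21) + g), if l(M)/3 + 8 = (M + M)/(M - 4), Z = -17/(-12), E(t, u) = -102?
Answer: 2714653/102 ≈ 26614.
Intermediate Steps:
Z = 17/12 (Z = -17*(-1/12) = 17/12 ≈ 1.4167)
l(M) = -24 + 6*M/(-4 + M) (l(M) = -24 + 3*((M + M)/(M - 4)) = -24 + 3*((2*M)/(-4 + M)) = -24 + 3*(2*M/(-4 + M)) = -24 + 6*M/(-4 + M))
g = 6785/6 (g = (17/12 - 26)*(-46) = -295/12*(-46) = 6785/6 ≈ 1130.8)
(25602 + E(40, 79)) + (l(21) + g) = (25602 - 102) + (6*(16 - 3*21)/(-4 + 21) + 6785/6) = 25500 + (6*(16 - 63)/17 + 6785/6) = 25500 + (6*(1/17)*(-47) + 6785/6) = 25500 + (-282/17 + 6785/6) = 25500 + 113653/102 = 2714653/102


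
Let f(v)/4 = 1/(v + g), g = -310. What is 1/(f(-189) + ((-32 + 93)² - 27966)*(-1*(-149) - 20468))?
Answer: 499/245824443341 ≈ 2.0299e-9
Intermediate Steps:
f(v) = 4/(-310 + v) (f(v) = 4/(v - 310) = 4/(-310 + v))
1/(f(-189) + ((-32 + 93)² - 27966)*(-1*(-149) - 20468)) = 1/(4/(-310 - 189) + ((-32 + 93)² - 27966)*(-1*(-149) - 20468)) = 1/(4/(-499) + (61² - 27966)*(149 - 20468)) = 1/(4*(-1/499) + (3721 - 27966)*(-20319)) = 1/(-4/499 - 24245*(-20319)) = 1/(-4/499 + 492634155) = 1/(245824443341/499) = 499/245824443341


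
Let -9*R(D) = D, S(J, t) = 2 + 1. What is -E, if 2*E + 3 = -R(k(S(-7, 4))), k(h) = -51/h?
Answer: 22/9 ≈ 2.4444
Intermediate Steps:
S(J, t) = 3
R(D) = -D/9
E = -22/9 (E = -3/2 + (-(-1)*(-51/3)/9)/2 = -3/2 + (-(-1)*(-51*⅓)/9)/2 = -3/2 + (-(-1)*(-17)/9)/2 = -3/2 + (-1*17/9)/2 = -3/2 + (½)*(-17/9) = -3/2 - 17/18 = -22/9 ≈ -2.4444)
-E = -1*(-22/9) = 22/9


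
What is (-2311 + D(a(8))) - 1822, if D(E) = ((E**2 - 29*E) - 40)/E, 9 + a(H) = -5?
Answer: -29212/7 ≈ -4173.1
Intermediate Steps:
a(H) = -14 (a(H) = -9 - 5 = -14)
D(E) = (-40 + E**2 - 29*E)/E
(-2311 + D(a(8))) - 1822 = (-2311 + (-29 - 14 - 40/(-14))) - 1822 = (-2311 + (-29 - 14 - 40*(-1/14))) - 1822 = (-2311 + (-29 - 14 + 20/7)) - 1822 = (-2311 - 281/7) - 1822 = -16458/7 - 1822 = -29212/7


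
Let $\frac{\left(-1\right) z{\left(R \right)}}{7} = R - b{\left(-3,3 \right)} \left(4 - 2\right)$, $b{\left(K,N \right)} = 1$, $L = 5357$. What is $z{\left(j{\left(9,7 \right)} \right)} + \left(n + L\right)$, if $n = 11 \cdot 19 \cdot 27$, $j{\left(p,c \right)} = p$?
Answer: $10951$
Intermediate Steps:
$n = 5643$ ($n = 209 \cdot 27 = 5643$)
$z{\left(R \right)} = 14 - 7 R$ ($z{\left(R \right)} = - 7 \left(R - 1 \left(4 - 2\right)\right) = - 7 \left(R - 1 \cdot 2\right) = - 7 \left(R - 2\right) = - 7 \left(-2 + R\right) = 14 - 7 R$)
$z{\left(j{\left(9,7 \right)} \right)} + \left(n + L\right) = \left(14 - 63\right) + \left(5643 + 5357\right) = \left(14 - 63\right) + 11000 = -49 + 11000 = 10951$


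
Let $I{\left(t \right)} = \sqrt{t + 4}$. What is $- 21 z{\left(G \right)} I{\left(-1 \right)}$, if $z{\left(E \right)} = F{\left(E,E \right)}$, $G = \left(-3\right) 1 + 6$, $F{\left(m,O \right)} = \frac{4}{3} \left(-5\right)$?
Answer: $140 \sqrt{3} \approx 242.49$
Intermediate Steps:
$F{\left(m,O \right)} = - \frac{20}{3}$ ($F{\left(m,O \right)} = 4 \cdot \frac{1}{3} \left(-5\right) = \frac{4}{3} \left(-5\right) = - \frac{20}{3}$)
$I{\left(t \right)} = \sqrt{4 + t}$
$G = 3$ ($G = -3 + 6 = 3$)
$z{\left(E \right)} = - \frac{20}{3}$
$- 21 z{\left(G \right)} I{\left(-1 \right)} = \left(-21\right) \left(- \frac{20}{3}\right) \sqrt{4 - 1} = 140 \sqrt{3}$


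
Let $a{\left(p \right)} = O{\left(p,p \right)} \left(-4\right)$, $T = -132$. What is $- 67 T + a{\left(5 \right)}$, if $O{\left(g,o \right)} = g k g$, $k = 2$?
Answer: $8644$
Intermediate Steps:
$O{\left(g,o \right)} = 2 g^{2}$ ($O{\left(g,o \right)} = g 2 g = 2 g g = 2 g^{2}$)
$a{\left(p \right)} = - 8 p^{2}$ ($a{\left(p \right)} = 2 p^{2} \left(-4\right) = - 8 p^{2}$)
$- 67 T + a{\left(5 \right)} = \left(-67\right) \left(-132\right) - 8 \cdot 5^{2} = 8844 - 200 = 8644$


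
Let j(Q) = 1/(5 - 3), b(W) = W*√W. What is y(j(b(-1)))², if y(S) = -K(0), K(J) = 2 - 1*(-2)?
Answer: 16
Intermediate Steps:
K(J) = 4 (K(J) = 2 + 2 = 4)
b(W) = W^(3/2)
j(Q) = ½ (j(Q) = 1/2 = ½)
y(S) = -4 (y(S) = -1*4 = -4)
y(j(b(-1)))² = (-4)² = 16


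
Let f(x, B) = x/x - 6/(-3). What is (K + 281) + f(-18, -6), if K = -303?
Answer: -19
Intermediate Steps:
f(x, B) = 3 (f(x, B) = 1 - 6*(-⅓) = 1 + 2 = 3)
(K + 281) + f(-18, -6) = (-303 + 281) + 3 = -22 + 3 = -19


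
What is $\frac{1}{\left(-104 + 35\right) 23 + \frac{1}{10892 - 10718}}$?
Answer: $- \frac{174}{276137} \approx -0.00063012$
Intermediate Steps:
$\frac{1}{\left(-104 + 35\right) 23 + \frac{1}{10892 - 10718}} = \frac{1}{\left(-69\right) 23 + \frac{1}{174}} = \frac{1}{-1587 + \frac{1}{174}} = \frac{1}{- \frac{276137}{174}} = - \frac{174}{276137}$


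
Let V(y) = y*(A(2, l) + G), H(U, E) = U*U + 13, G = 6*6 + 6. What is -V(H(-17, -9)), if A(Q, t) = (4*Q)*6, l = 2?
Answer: -27180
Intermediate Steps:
G = 42 (G = 36 + 6 = 42)
A(Q, t) = 24*Q
H(U, E) = 13 + U**2 (H(U, E) = U**2 + 13 = 13 + U**2)
V(y) = 90*y (V(y) = y*(24*2 + 42) = y*(48 + 42) = y*90 = 90*y)
-V(H(-17, -9)) = -90*(13 + (-17)**2) = -90*(13 + 289) = -90*302 = -1*27180 = -27180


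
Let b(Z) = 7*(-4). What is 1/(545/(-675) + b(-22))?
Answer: -135/3889 ≈ -0.034713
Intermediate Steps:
b(Z) = -28
1/(545/(-675) + b(-22)) = 1/(545/(-675) - 28) = 1/(545*(-1/675) - 28) = 1/(-109/135 - 28) = 1/(-3889/135) = -135/3889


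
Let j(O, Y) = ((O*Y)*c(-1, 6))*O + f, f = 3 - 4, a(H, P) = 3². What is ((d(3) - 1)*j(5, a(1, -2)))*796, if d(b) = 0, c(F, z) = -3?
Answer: 538096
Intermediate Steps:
a(H, P) = 9
f = -1
j(O, Y) = -1 - 3*Y*O² (j(O, Y) = ((O*Y)*(-3))*O - 1 = (-3*O*Y)*O - 1 = -3*Y*O² - 1 = -1 - 3*Y*O²)
((d(3) - 1)*j(5, a(1, -2)))*796 = ((0 - 1)*(-1 - 3*9*5²))*796 = -(-1 - 3*9*25)*796 = -(-1 - 675)*796 = -1*(-676)*796 = 676*796 = 538096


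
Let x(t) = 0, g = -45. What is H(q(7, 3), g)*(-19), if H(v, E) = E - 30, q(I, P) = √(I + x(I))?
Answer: 1425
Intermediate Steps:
q(I, P) = √I (q(I, P) = √(I + 0) = √I)
H(v, E) = -30 + E
H(q(7, 3), g)*(-19) = (-30 - 45)*(-19) = -75*(-19) = 1425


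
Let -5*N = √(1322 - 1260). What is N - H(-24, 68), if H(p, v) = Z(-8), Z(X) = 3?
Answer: -3 - √62/5 ≈ -4.5748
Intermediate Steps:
H(p, v) = 3
N = -√62/5 (N = -√(1322 - 1260)/5 = -√62/5 ≈ -1.5748)
N - H(-24, 68) = -√62/5 - 1*3 = -√62/5 - 3 = -3 - √62/5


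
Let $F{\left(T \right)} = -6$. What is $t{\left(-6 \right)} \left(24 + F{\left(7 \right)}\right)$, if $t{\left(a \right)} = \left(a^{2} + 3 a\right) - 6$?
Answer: $216$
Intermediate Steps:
$t{\left(a \right)} = -6 + a^{2} + 3 a$ ($t{\left(a \right)} = \left(a^{2} + 3 a\right) - 6 = -6 + a^{2} + 3 a$)
$t{\left(-6 \right)} \left(24 + F{\left(7 \right)}\right) = \left(-6 + \left(-6\right)^{2} + 3 \left(-6\right)\right) \left(24 - 6\right) = \left(-6 + 36 - 18\right) 18 = 12 \cdot 18 = 216$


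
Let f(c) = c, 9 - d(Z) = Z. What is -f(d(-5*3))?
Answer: -24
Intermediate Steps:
d(Z) = 9 - Z
-f(d(-5*3)) = -(9 - (-5)*3) = -(9 - 1*(-15)) = -(9 + 15) = -1*24 = -24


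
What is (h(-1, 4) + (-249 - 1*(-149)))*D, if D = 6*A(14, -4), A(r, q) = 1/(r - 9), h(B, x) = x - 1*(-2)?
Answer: -564/5 ≈ -112.80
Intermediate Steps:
h(B, x) = 2 + x (h(B, x) = x + 2 = 2 + x)
A(r, q) = 1/(-9 + r)
D = 6/5 (D = 6/(-9 + 14) = 6/5 ≈ 1.2000)
(h(-1, 4) + (-249 - 1*(-149)))*D = ((2 + 4) + (-249 - 1*(-149)))*(6/5) = (6 + (-249 + 149))*(6/5) = (6 - 100)*(6/5) = -94*6/5 = -564/5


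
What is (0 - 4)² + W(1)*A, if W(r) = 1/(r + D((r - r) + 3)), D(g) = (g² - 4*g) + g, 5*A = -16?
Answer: 64/5 ≈ 12.800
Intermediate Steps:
A = -16/5 (A = (⅕)*(-16) = -16/5 ≈ -3.2000)
D(g) = g² - 3*g
W(r) = 1/r (W(r) = 1/(r + ((r - r) + 3)*(-3 + ((r - r) + 3))) = 1/(r + (0 + 3)*(-3 + (0 + 3))) = 1/(r + 3*(-3 + 3)) = 1/(r + 3*0) = 1/(r + 0) = 1/r)
(0 - 4)² + W(1)*A = (0 - 4)² - 16/5/1 = (-4)² + 1*(-16/5) = 16 - 16/5 = 64/5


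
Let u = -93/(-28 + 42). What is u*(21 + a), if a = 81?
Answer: -4743/7 ≈ -677.57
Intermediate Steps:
u = -93/14 ≈ -6.6429
u*(21 + a) = -93*(21 + 81)/14 = -93/14*102 = -4743/7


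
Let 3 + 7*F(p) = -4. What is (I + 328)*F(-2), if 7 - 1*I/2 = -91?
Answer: -524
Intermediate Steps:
I = 196 (I = 14 - 2*(-91) = 14 + 182 = 196)
F(p) = -1 (F(p) = -3/7 + (1/7)*(-4) = -3/7 - 4/7 = -1)
(I + 328)*F(-2) = (196 + 328)*(-1) = 524*(-1) = -524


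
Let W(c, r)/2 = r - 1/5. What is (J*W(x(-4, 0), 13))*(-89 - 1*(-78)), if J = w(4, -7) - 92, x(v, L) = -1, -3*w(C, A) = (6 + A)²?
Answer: 390016/15 ≈ 26001.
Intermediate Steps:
w(C, A) = -(6 + A)²/3
J = -277/3 (J = -(6 - 7)²/3 - 92 = -⅓*(-1)² - 92 = -⅓*1 - 92 = -⅓ - 92 = -277/3 ≈ -92.333)
W(c, r) = -⅖ + 2*r (W(c, r) = 2*(r - 1/5) = 2*(r - 1*⅕) = 2*(r - ⅕) = 2*(-⅕ + r) = -⅖ + 2*r)
(J*W(x(-4, 0), 13))*(-89 - 1*(-78)) = (-277*(-⅖ + 2*13)/3)*(-89 - 1*(-78)) = (-277*(-⅖ + 26)/3)*(-89 + 78) = -277/3*128/5*(-11) = -35456/15*(-11) = 390016/15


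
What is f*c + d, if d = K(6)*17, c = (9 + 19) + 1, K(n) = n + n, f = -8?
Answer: -28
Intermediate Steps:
K(n) = 2*n
c = 29 (c = 28 + 1 = 29)
d = 204 (d = (2*6)*17 = 12*17 = 204)
f*c + d = -8*29 + 204 = -232 + 204 = -28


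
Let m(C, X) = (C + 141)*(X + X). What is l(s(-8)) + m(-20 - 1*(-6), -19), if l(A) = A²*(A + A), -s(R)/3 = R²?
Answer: -14160602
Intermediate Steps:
m(C, X) = 2*X*(141 + C) (m(C, X) = (141 + C)*(2*X) = 2*X*(141 + C))
s(R) = -3*R²
l(A) = 2*A³ (l(A) = A²*(2*A) = 2*A³)
l(s(-8)) + m(-20 - 1*(-6), -19) = 2*(-3*(-8)²)³ + 2*(-19)*(141 + (-20 - 1*(-6))) = 2*(-3*64)³ + 2*(-19)*(141 + (-20 + 6)) = 2*(-192)³ + 2*(-19)*(141 - 14) = 2*(-7077888) + 2*(-19)*127 = -14155776 - 4826 = -14160602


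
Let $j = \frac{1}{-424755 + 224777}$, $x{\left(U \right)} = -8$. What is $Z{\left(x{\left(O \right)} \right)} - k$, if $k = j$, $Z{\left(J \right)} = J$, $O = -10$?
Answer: $- \frac{1599823}{199978} \approx -8.0$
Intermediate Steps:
$j = - \frac{1}{199978}$ ($j = \frac{1}{-199978} = - \frac{1}{199978} \approx -5.0005 \cdot 10^{-6}$)
$k = - \frac{1}{199978} \approx -5.0005 \cdot 10^{-6}$
$Z{\left(x{\left(O \right)} \right)} - k = -8 - - \frac{1}{199978} = -8 + \frac{1}{199978} = - \frac{1599823}{199978}$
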